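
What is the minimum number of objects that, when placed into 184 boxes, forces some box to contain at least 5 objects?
n = (5 − 1)·184 + 1 = 737

By the generalised pigeonhole principle, to guarantee some box contains ≥ r objects we need more than (r − 1) · k objects total. Threshold: n = (r − 1) · k + 1. With r = 5 and k = 184: n = 4 · 184 + 1 = 736 + 1 = 737. For n = 736 = 4 · 184, we can put exactly 4 objects in every box, avoiding 5 in any single one — so 737 is tight.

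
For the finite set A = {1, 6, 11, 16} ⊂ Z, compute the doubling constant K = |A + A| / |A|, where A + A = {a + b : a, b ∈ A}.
K = |A + A| / |A| = 7/4

Enumerate A + A = {a + b : a, b ∈ A}. With |A| = 4, there are |A|^2 = 16 ordered sum pairs; collecting distinct values, A + A = {2, 7, 12, 17, 22, 27, 32}, so |A + A| = 7. Thus K = 7/4. Here |A + A| = 2|A| − 1 = 7, the minimum possible — so K = 7/4 is minimal, which holds iff A is an arithmetic progression.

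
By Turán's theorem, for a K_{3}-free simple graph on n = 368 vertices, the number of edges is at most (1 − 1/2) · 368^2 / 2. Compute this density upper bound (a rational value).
Turán density bound = (1/2) · 368^2/2 = 33856

Turán's theorem: ex(n, K_{r+1}) is achieved by the complete r-partite Turán graph T(n, r) with parts as balanced as possible, and is at most (1 − 1/r) · n^2/2. For r = 2, n = 368: the density bound is (1/2) · 135424/2 = 33856. Since 2 ∣ 368, the Turán graph T(368, 2) has parts of equal size 184, and its edge count e(T(368, 2)) = 33856 attains the density bound exactly.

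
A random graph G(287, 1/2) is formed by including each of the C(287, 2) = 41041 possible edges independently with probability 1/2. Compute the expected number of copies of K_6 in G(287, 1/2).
E[# K_6] = C(287, 6) · (1/2)^C(6, 2) = 736400674009 / 2^15 ≈ 22473165.100372

For each 6-subset S of vertices (there are C(287, 6) = 736400674009 such S), let X_S = 1 if S induces a K_6 (all C(6, 2) = 15 edges present). Then P(X_S = 1) = (1/2)^15 = 1/32768. By linearity of expectation, E[# K_6] = C(287, 6) · (1/2)^15 = 736400674009 / 32768 ≈ 22473165.100372.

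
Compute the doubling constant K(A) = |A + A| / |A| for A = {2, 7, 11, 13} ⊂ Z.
K = |A + A| / |A| = 10/4 = 5/2

Enumerate A + A = {a + b : a, b ∈ A}. With |A| = 4, there are |A|^2 = 16 ordered sum pairs; collecting distinct values, A + A = {4, 9, 13, 14, 15, 18, 20, 22, 24, 26}, so |A + A| = 10. Thus K = 10/4 = 5/2. For comparison, the minimum possible |A + A| over all 4-element sets is 2·4 − 1 = 7 (so min K = 7/4), attained only by arithmetic progressions.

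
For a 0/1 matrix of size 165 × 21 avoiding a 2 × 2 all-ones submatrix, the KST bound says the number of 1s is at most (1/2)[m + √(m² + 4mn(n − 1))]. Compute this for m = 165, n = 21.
z(165, 21; 2, 2) ≤ (1/2)[165 + √(165² + 4·165·21·20)] = (1/2)[165 + √304425] = 358.3736

Kővári–Sós–Turán: let r_1, ..., r_165 be the row sums and z = Σ r_i the total number of 1s. Each pair of columns can share at most one row with both entries 1 (else a 2×2 all-ones block appears), so Σ_i C(r_i, 2) ≤ C(21, 2) = 210. By convexity Σ_i C(r_i, 2) ≥ 165·C(z/165, 2) = z(z − 165)/(2·165), giving z² − 165z − 165·21·20 ≤ 0 and hence z ≤ (1/2)[165 + √(27225 + 4·69300)] = (1/2)[165 + √304425] ≈ (1/2)(165 + 551.7472) = 358.3736.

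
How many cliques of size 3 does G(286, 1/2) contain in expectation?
E[# K_3] = C(286, 3) · (1/2)^C(3, 2) = 3858140 / 2^3 = 964535/2 = 482267.5

For each 3-subset S of vertices (there are C(286, 3) = 3858140 such S), let X_S = 1 if S induces a K_3 (all C(3, 2) = 3 edges present). Then P(X_S = 1) = (1/2)^3 = 1/8. By linearity of expectation, E[# K_3] = C(286, 3) · (1/2)^3 = 3858140 / 8 = 964535/2 = 482267.5.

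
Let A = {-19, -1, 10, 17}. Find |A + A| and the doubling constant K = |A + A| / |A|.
K = |A + A| / |A| = 9/4

Enumerate A + A = {a + b : a, b ∈ A}. With |A| = 4, there are |A|^2 = 16 ordered sum pairs; collecting distinct values, A + A = {-38, -20, -9, -2, 9, 16, 20, 27, 34}, so |A + A| = 9. Thus K = 9/4. For comparison, the minimum possible |A + A| over all 4-element sets is 2·4 − 1 = 7 (so min K = 7/4), attained only by arithmetic progressions.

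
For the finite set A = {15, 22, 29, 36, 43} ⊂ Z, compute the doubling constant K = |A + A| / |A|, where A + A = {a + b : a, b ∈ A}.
K = |A + A| / |A| = 9/5

Enumerate A + A = {a + b : a, b ∈ A}. With |A| = 5, there are |A|^2 = 25 ordered sum pairs; collecting distinct values, A + A = {30, 37, 44, 51, 58, 65, 72, 79, 86}, so |A + A| = 9. Thus K = 9/5. Here |A + A| = 2|A| − 1 = 9, the minimum possible — so K = 9/5 is minimal, which holds iff A is an arithmetic progression.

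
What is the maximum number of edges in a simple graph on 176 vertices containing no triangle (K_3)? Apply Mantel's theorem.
ex(176, K_3) = ⌊176^2/4⌋ = 7744

Mantel (1907): a triangle-free graph on n vertices has at most ⌊n^2/4⌋ edges, with equality for the complete bipartite graph K_{⌊n/2⌋, ⌈n/2⌉}. For n = 176: ⌊176^2/4⌋ = ⌊30976/4⌋ = 7744. The extremal graph is K_{88, 88}, which has 88·88 = 7744 edges.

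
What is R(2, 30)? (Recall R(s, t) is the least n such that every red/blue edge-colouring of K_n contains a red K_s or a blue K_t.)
R(2, 30) = 30

R(2, k) = k for all k ≥ 2: in a 2-colouring of K_k, either some edge is red (a red K_2) or all edges are blue (a blue K_k). And K_{29} coloured all-blue has no blue K_30, so R(2, 30) > 29. Hence R(2, 30) = 30.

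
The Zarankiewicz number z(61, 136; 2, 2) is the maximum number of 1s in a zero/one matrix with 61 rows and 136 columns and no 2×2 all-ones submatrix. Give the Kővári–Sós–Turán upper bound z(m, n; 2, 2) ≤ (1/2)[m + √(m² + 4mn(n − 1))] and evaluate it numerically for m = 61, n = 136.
z(61, 136; 2, 2) ≤ (1/2)[61 + √(61² + 4·61·136·135)] = (1/2)[61 + √4483561] = 1089.221

Kővári–Sós–Turán: let r_1, ..., r_61 be the row sums and z = Σ r_i the total number of 1s. Each pair of columns can share at most one row with both entries 1 (else a 2×2 all-ones block appears), so Σ_i C(r_i, 2) ≤ C(136, 2) = 9180. By convexity Σ_i C(r_i, 2) ≥ 61·C(z/61, 2) = z(z − 61)/(2·61), giving z² − 61z − 61·136·135 ≤ 0 and hence z ≤ (1/2)[61 + √(3721 + 4·1119960)] = (1/2)[61 + √4483561] ≈ (1/2)(61 + 2117.4421) = 1089.221.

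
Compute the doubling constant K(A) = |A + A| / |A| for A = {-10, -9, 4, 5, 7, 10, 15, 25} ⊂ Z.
K = |A + A| / |A| = 31/8

Enumerate A + A = {a + b : a, b ∈ A}. With |A| = 8, there are |A|^2 = 64 ordered sum pairs; collecting distinct values, A + A = {-20, -19, -18, -6, -5, -4, -3, -2, 0, 1, 5, 6, 8, 9, 10, 11, 12, 14, 15, 16, 17, 19, 20, 22, 25, 29, 30, 32, 35, 40, 50}, so |A + A| = 31. Thus K = 31/8. For comparison, the minimum possible |A + A| over all 8-element sets is 2·8 − 1 = 15 (so min K = 15/8), attained only by arithmetic progressions.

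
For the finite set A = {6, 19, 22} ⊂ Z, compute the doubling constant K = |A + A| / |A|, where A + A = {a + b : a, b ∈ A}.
K = |A + A| / |A| = 6/3 = 2

Enumerate A + A = {a + b : a, b ∈ A}. With |A| = 3, there are |A|^2 = 9 ordered sum pairs; collecting distinct values, A + A = {12, 25, 28, 38, 41, 44}, so |A + A| = 6. Thus K = 6/3 = 2. For comparison, the minimum possible |A + A| over all 3-element sets is 2·3 − 1 = 5 (so min K = 5/3), attained only by arithmetic progressions.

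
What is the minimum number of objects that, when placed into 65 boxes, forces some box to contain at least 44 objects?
n = (44 − 1)·65 + 1 = 2796

By the generalised pigeonhole principle, to guarantee some box contains ≥ r objects we need more than (r − 1) · k objects total. Threshold: n = (r − 1) · k + 1. With r = 44 and k = 65: n = 43 · 65 + 1 = 2795 + 1 = 2796. For n = 2795 = 43 · 65, we can put exactly 43 objects in every box, avoiding 44 in any single one — so 2796 is tight.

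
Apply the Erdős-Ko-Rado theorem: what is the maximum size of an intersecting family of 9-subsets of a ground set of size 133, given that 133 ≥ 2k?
max |F| = C(132, 8) = 1841416434000

The Erdős-Ko-Rado theorem states: for n ≥ 2k, an intersecting family of k-subsets of an n-element set has size at most C(n − 1, k − 1), with equality for 'star' families {A ⊆ [n] : |A| = k, i ∈ A} (fix an element i). For n = 133, k = 9: C(132, 8) = 1841416434000.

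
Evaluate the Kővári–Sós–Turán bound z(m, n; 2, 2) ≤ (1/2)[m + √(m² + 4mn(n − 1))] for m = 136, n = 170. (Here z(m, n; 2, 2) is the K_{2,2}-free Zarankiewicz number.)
z(136, 170; 2, 2) ≤ (1/2)[136 + √(136² + 4·136·170·169)] = (1/2)[136 + √15647616] = 2045.8534

Kővári–Sós–Turán: let r_1, ..., r_136 be the row sums and z = Σ r_i the total number of 1s. Each pair of columns can share at most one row with both entries 1 (else a 2×2 all-ones block appears), so Σ_i C(r_i, 2) ≤ C(170, 2) = 14365. By convexity Σ_i C(r_i, 2) ≥ 136·C(z/136, 2) = z(z − 136)/(2·136), giving z² − 136z − 136·170·169 ≤ 0 and hence z ≤ (1/2)[136 + √(18496 + 4·3907280)] = (1/2)[136 + √15647616] ≈ (1/2)(136 + 3955.7068) = 2045.8534.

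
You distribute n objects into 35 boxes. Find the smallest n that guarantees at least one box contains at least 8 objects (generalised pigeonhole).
n = (8 − 1)·35 + 1 = 246

By the generalised pigeonhole principle, to guarantee some box contains ≥ r objects we need more than (r − 1) · k objects total. Threshold: n = (r − 1) · k + 1. With r = 8 and k = 35: n = 7 · 35 + 1 = 245 + 1 = 246. For n = 245 = 7 · 35, we can put exactly 7 objects in every box, avoiding 8 in any single one — so 246 is tight.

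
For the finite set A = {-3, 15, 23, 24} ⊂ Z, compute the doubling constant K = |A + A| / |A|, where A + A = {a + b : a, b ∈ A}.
K = |A + A| / |A| = 10/4 = 5/2

Enumerate A + A = {a + b : a, b ∈ A}. With |A| = 4, there are |A|^2 = 16 ordered sum pairs; collecting distinct values, A + A = {-6, 12, 20, 21, 30, 38, 39, 46, 47, 48}, so |A + A| = 10. Thus K = 10/4 = 5/2. For comparison, the minimum possible |A + A| over all 4-element sets is 2·4 − 1 = 7 (so min K = 7/4), attained only by arithmetic progressions.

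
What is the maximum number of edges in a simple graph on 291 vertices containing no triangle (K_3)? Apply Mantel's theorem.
ex(291, K_3) = ⌊291^2/4⌋ = 21170

Mantel (1907): a triangle-free graph on n vertices has at most ⌊n^2/4⌋ edges, with equality for the complete bipartite graph K_{⌊n/2⌋, ⌈n/2⌉}. For n = 291: ⌊291^2/4⌋ = ⌊84681/4⌋ = 21170. The extremal graph is K_{145, 146}, which has 145·146 = 21170 edges.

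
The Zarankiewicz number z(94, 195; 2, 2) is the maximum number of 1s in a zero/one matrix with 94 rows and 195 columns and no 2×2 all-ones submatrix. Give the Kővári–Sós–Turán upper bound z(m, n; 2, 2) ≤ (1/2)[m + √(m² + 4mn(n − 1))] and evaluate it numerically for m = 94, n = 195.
z(94, 195; 2, 2) ≤ (1/2)[94 + √(94² + 4·94·195·194)] = (1/2)[94 + √14232916] = 1933.3269

Kővári–Sós–Turán: let r_1, ..., r_94 be the row sums and z = Σ r_i the total number of 1s. Each pair of columns can share at most one row with both entries 1 (else a 2×2 all-ones block appears), so Σ_i C(r_i, 2) ≤ C(195, 2) = 18915. By convexity Σ_i C(r_i, 2) ≥ 94·C(z/94, 2) = z(z − 94)/(2·94), giving z² − 94z − 94·195·194 ≤ 0 and hence z ≤ (1/2)[94 + √(8836 + 4·3556020)] = (1/2)[94 + √14232916] ≈ (1/2)(94 + 3772.6537) = 1933.3269.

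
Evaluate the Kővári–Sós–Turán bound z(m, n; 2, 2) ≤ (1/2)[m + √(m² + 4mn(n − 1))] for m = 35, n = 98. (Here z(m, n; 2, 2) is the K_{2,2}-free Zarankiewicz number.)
z(35, 98; 2, 2) ≤ (1/2)[35 + √(35² + 4·35·98·97)] = (1/2)[35 + √1332065] = 594.5756

Kővári–Sós–Turán: let r_1, ..., r_35 be the row sums and z = Σ r_i the total number of 1s. Each pair of columns can share at most one row with both entries 1 (else a 2×2 all-ones block appears), so Σ_i C(r_i, 2) ≤ C(98, 2) = 4753. By convexity Σ_i C(r_i, 2) ≥ 35·C(z/35, 2) = z(z − 35)/(2·35), giving z² − 35z − 35·98·97 ≤ 0 and hence z ≤ (1/2)[35 + √(1225 + 4·332710)] = (1/2)[35 + √1332065] ≈ (1/2)(35 + 1154.1512) = 594.5756.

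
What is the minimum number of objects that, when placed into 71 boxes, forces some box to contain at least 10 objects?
n = (10 − 1)·71 + 1 = 640

By the generalised pigeonhole principle, to guarantee some box contains ≥ r objects we need more than (r − 1) · k objects total. Threshold: n = (r − 1) · k + 1. With r = 10 and k = 71: n = 9 · 71 + 1 = 639 + 1 = 640. For n = 639 = 9 · 71, we can put exactly 9 objects in every box, avoiding 10 in any single one — so 640 is tight.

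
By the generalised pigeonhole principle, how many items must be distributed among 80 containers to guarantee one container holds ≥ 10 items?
n = (10 − 1)·80 + 1 = 721

By the generalised pigeonhole principle, to guarantee some box contains ≥ r objects we need more than (r − 1) · k objects total. Threshold: n = (r − 1) · k + 1. With r = 10 and k = 80: n = 9 · 80 + 1 = 720 + 1 = 721. For n = 720 = 9 · 80, we can put exactly 9 objects in every box, avoiding 10 in any single one — so 721 is tight.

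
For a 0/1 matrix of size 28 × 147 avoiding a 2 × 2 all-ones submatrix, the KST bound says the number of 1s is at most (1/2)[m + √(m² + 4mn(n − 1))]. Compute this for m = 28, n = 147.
z(28, 147; 2, 2) ≤ (1/2)[28 + √(28² + 4·28·147·146)] = (1/2)[28 + √2404528] = 789.327

Kővári–Sós–Turán: let r_1, ..., r_28 be the row sums and z = Σ r_i the total number of 1s. Each pair of columns can share at most one row with both entries 1 (else a 2×2 all-ones block appears), so Σ_i C(r_i, 2) ≤ C(147, 2) = 10731. By convexity Σ_i C(r_i, 2) ≥ 28·C(z/28, 2) = z(z − 28)/(2·28), giving z² − 28z − 28·147·146 ≤ 0 and hence z ≤ (1/2)[28 + √(784 + 4·600936)] = (1/2)[28 + √2404528] ≈ (1/2)(28 + 1550.6541) = 789.327.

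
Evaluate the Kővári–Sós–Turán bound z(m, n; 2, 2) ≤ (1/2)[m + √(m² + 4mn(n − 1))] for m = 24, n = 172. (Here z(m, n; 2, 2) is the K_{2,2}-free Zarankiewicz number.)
z(24, 172; 2, 2) ≤ (1/2)[24 + √(24² + 4·24·172·171)] = (1/2)[24 + √2824128] = 852.2571

Kővári–Sós–Turán: let r_1, ..., r_24 be the row sums and z = Σ r_i the total number of 1s. Each pair of columns can share at most one row with both entries 1 (else a 2×2 all-ones block appears), so Σ_i C(r_i, 2) ≤ C(172, 2) = 14706. By convexity Σ_i C(r_i, 2) ≥ 24·C(z/24, 2) = z(z − 24)/(2·24), giving z² − 24z − 24·172·171 ≤ 0 and hence z ≤ (1/2)[24 + √(576 + 4·705888)] = (1/2)[24 + √2824128] ≈ (1/2)(24 + 1680.5142) = 852.2571.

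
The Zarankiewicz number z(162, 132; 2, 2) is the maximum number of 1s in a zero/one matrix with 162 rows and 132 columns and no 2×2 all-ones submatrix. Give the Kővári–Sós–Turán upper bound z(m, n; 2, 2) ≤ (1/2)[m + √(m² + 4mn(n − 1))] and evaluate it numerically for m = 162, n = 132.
z(162, 132; 2, 2) ≤ (1/2)[162 + √(162² + 4·162·132·131)] = (1/2)[162 + √11231460] = 1756.6685

Kővári–Sós–Turán: let r_1, ..., r_162 be the row sums and z = Σ r_i the total number of 1s. Each pair of columns can share at most one row with both entries 1 (else a 2×2 all-ones block appears), so Σ_i C(r_i, 2) ≤ C(132, 2) = 8646. By convexity Σ_i C(r_i, 2) ≥ 162·C(z/162, 2) = z(z − 162)/(2·162), giving z² − 162z − 162·132·131 ≤ 0 and hence z ≤ (1/2)[162 + √(26244 + 4·2801304)] = (1/2)[162 + √11231460] ≈ (1/2)(162 + 3351.337) = 1756.6685.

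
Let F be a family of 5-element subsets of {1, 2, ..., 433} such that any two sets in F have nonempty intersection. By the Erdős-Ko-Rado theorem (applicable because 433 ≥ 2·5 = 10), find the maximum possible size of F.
max |F| = C(432, 4) = 1431118260

Erdős-Ko-Rado (1961): when n ≥ 2k, max |F| = C(n−1, k−1). The bound is attained by the star {A : i ∈ A} for any fixed i ∈ [n]. Here C(433−1, 5−1) = C(432, 4) = 1431118260.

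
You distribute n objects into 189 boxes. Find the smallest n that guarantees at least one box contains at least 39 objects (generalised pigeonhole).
n = (39 − 1)·189 + 1 = 7183

By the generalised pigeonhole principle, to guarantee some box contains ≥ r objects we need more than (r − 1) · k objects total. Threshold: n = (r − 1) · k + 1. With r = 39 and k = 189: n = 38 · 189 + 1 = 7182 + 1 = 7183. For n = 7182 = 38 · 189, we can put exactly 38 objects in every box, avoiding 39 in any single one — so 7183 is tight.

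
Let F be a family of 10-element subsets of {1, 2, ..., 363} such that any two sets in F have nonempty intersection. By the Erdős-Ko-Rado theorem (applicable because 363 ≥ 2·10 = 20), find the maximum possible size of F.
max |F| = C(362, 9) = 266123082185839570

The Erdős-Ko-Rado theorem states: for n ≥ 2k, an intersecting family of k-subsets of an n-element set has size at most C(n − 1, k − 1), with equality for 'star' families {A ⊆ [n] : |A| = k, i ∈ A} (fix an element i). For n = 363, k = 10: C(362, 9) = 266123082185839570.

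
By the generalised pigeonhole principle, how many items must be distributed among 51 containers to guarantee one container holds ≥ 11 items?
n = (11 − 1)·51 + 1 = 511

By the generalised pigeonhole principle, to guarantee some box contains ≥ r objects we need more than (r − 1) · k objects total. Threshold: n = (r − 1) · k + 1. With r = 11 and k = 51: n = 10 · 51 + 1 = 510 + 1 = 511. For n = 510 = 10 · 51, we can put exactly 10 objects in every box, avoiding 11 in any single one — so 511 is tight.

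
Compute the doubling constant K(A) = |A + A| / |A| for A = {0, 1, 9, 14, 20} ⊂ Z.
K = |A + A| / |A| = 15/5 = 3

Enumerate A + A = {a + b : a, b ∈ A}. With |A| = 5, there are |A|^2 = 25 ordered sum pairs; collecting distinct values, A + A = {0, 1, 2, 9, 10, 14, 15, 18, 20, 21, 23, 28, 29, 34, 40}, so |A + A| = 15. Thus K = 15/5 = 3. For comparison, the minimum possible |A + A| over all 5-element sets is 2·5 − 1 = 9 (so min K = 9/5), attained only by arithmetic progressions.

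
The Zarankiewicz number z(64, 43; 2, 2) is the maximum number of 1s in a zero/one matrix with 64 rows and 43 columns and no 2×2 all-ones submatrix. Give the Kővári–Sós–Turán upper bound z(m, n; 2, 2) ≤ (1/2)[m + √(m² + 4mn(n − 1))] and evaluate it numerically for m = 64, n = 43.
z(64, 43; 2, 2) ≤ (1/2)[64 + √(64² + 4·64·43·42)] = (1/2)[64 + √466432] = 373.4791

Kővári–Sós–Turán: let r_1, ..., r_64 be the row sums and z = Σ r_i the total number of 1s. Each pair of columns can share at most one row with both entries 1 (else a 2×2 all-ones block appears), so Σ_i C(r_i, 2) ≤ C(43, 2) = 903. By convexity Σ_i C(r_i, 2) ≥ 64·C(z/64, 2) = z(z − 64)/(2·64), giving z² − 64z − 64·43·42 ≤ 0 and hence z ≤ (1/2)[64 + √(4096 + 4·115584)] = (1/2)[64 + √466432] ≈ (1/2)(64 + 682.9583) = 373.4791.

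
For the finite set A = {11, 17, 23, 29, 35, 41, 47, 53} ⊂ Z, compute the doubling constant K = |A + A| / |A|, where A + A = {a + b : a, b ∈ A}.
K = |A + A| / |A| = 15/8

Enumerate A + A = {a + b : a, b ∈ A}. With |A| = 8, there are |A|^2 = 64 ordered sum pairs; collecting distinct values, A + A = {22, 28, 34, 40, 46, 52, 58, 64, 70, 76, 82, 88, 94, 100, 106}, so |A + A| = 15. Thus K = 15/8. Here |A + A| = 2|A| − 1 = 15, the minimum possible — so K = 15/8 is minimal, which holds iff A is an arithmetic progression.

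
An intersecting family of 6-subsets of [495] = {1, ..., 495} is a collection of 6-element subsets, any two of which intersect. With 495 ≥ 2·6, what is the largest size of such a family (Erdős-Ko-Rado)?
max |F| = C(494, 5) = 240234456098

The Erdős-Ko-Rado theorem states: for n ≥ 2k, an intersecting family of k-subsets of an n-element set has size at most C(n − 1, k − 1), with equality for 'star' families {A ⊆ [n] : |A| = k, i ∈ A} (fix an element i). For n = 495, k = 6: C(494, 5) = 240234456098.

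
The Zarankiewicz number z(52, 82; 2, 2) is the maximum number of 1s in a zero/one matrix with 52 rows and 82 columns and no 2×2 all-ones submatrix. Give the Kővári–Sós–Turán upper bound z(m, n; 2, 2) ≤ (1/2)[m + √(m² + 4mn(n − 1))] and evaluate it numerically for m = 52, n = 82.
z(52, 82; 2, 2) ≤ (1/2)[52 + √(52² + 4·52·82·81)] = (1/2)[52 + √1384240] = 614.2686

Kővári–Sós–Turán: let r_1, ..., r_52 be the row sums and z = Σ r_i the total number of 1s. Each pair of columns can share at most one row with both entries 1 (else a 2×2 all-ones block appears), so Σ_i C(r_i, 2) ≤ C(82, 2) = 3321. By convexity Σ_i C(r_i, 2) ≥ 52·C(z/52, 2) = z(z − 52)/(2·52), giving z² − 52z − 52·82·81 ≤ 0 and hence z ≤ (1/2)[52 + √(2704 + 4·345384)] = (1/2)[52 + √1384240] ≈ (1/2)(52 + 1176.5373) = 614.2686.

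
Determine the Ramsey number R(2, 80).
R(2, 80) = 80

R(2, k) = k for all k ≥ 2: in a 2-colouring of K_k, either some edge is red (a red K_2) or all edges are blue (a blue K_k). And K_{79} coloured all-blue has no blue K_80, so R(2, 80) > 79. Hence R(2, 80) = 80.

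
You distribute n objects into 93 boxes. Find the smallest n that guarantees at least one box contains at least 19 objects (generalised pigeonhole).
n = (19 − 1)·93 + 1 = 1675

By the generalised pigeonhole principle, to guarantee some box contains ≥ r objects we need more than (r − 1) · k objects total. Threshold: n = (r − 1) · k + 1. With r = 19 and k = 93: n = 18 · 93 + 1 = 1674 + 1 = 1675. For n = 1674 = 18 · 93, we can put exactly 18 objects in every box, avoiding 19 in any single one — so 1675 is tight.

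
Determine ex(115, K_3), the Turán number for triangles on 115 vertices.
ex(115, K_3) = ⌊115^2/4⌋ = 3306

Mantel (1907): a triangle-free graph on n vertices has at most ⌊n^2/4⌋ edges, with equality for the complete bipartite graph K_{⌊n/2⌋, ⌈n/2⌉}. For n = 115: ⌊115^2/4⌋ = ⌊13225/4⌋ = 3306. The extremal graph is K_{57, 58}, which has 57·58 = 3306 edges.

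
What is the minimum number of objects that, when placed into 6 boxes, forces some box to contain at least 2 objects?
n = (2 − 1)·6 + 1 = 7

By the generalised pigeonhole principle, to guarantee some box contains ≥ r objects we need more than (r − 1) · k objects total. Threshold: n = (r − 1) · k + 1. With r = 2 and k = 6: n = 1 · 6 + 1 = 6 + 1 = 7. For n = 6 = 1 · 6, we can put exactly 1 objects in every box, avoiding 2 in any single one — so 7 is tight.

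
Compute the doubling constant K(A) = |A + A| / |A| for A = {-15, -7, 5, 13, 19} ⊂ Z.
K = |A + A| / |A| = 14/5

Enumerate A + A = {a + b : a, b ∈ A}. With |A| = 5, there are |A|^2 = 25 ordered sum pairs; collecting distinct values, A + A = {-30, -22, -14, -10, -2, 4, 6, 10, 12, 18, 24, 26, 32, 38}, so |A + A| = 14. Thus K = 14/5. For comparison, the minimum possible |A + A| over all 5-element sets is 2·5 − 1 = 9 (so min K = 9/5), attained only by arithmetic progressions.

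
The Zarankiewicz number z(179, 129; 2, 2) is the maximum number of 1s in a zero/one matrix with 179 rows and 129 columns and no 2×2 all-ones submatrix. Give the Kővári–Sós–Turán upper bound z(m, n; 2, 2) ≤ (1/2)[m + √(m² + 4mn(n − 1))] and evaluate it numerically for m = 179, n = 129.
z(179, 129; 2, 2) ≤ (1/2)[179 + √(179² + 4·179·129·128)] = (1/2)[179 + √11854633] = 1811.0279

Kővári–Sós–Turán: let r_1, ..., r_179 be the row sums and z = Σ r_i the total number of 1s. Each pair of columns can share at most one row with both entries 1 (else a 2×2 all-ones block appears), so Σ_i C(r_i, 2) ≤ C(129, 2) = 8256. By convexity Σ_i C(r_i, 2) ≥ 179·C(z/179, 2) = z(z − 179)/(2·179), giving z² − 179z − 179·129·128 ≤ 0 and hence z ≤ (1/2)[179 + √(32041 + 4·2955648)] = (1/2)[179 + √11854633] ≈ (1/2)(179 + 3443.0558) = 1811.0279.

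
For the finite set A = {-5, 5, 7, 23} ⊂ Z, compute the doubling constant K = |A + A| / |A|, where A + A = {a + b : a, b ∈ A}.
K = |A + A| / |A| = 10/4 = 5/2

Enumerate A + A = {a + b : a, b ∈ A}. With |A| = 4, there are |A|^2 = 16 ordered sum pairs; collecting distinct values, A + A = {-10, 0, 2, 10, 12, 14, 18, 28, 30, 46}, so |A + A| = 10. Thus K = 10/4 = 5/2. For comparison, the minimum possible |A + A| over all 4-element sets is 2·4 − 1 = 7 (so min K = 7/4), attained only by arithmetic progressions.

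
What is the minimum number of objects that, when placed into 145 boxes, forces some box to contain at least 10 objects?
n = (10 − 1)·145 + 1 = 1306

By the generalised pigeonhole principle, to guarantee some box contains ≥ r objects we need more than (r − 1) · k objects total. Threshold: n = (r − 1) · k + 1. With r = 10 and k = 145: n = 9 · 145 + 1 = 1305 + 1 = 1306. For n = 1305 = 9 · 145, we can put exactly 9 objects in every box, avoiding 10 in any single one — so 1306 is tight.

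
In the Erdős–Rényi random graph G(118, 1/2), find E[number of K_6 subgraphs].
E[# K_6] = C(118, 6) · (1/2)^C(6, 2) = 3295144749 / 2^15 ≈ 100559.837311

For each 6-subset S of vertices (there are C(118, 6) = 3295144749 such S), let X_S = 1 if S induces a K_6 (all C(6, 2) = 15 edges present). Then P(X_S = 1) = (1/2)^15 = 1/32768. By linearity of expectation, E[# K_6] = C(118, 6) · (1/2)^15 = 3295144749 / 32768 ≈ 100559.837311.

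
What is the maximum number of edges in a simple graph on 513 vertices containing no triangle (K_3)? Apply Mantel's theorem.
ex(513, K_3) = ⌊513^2/4⌋ = 65792

Mantel (1907): a triangle-free graph on n vertices has at most ⌊n^2/4⌋ edges, with equality for the complete bipartite graph K_{⌊n/2⌋, ⌈n/2⌉}. For n = 513: ⌊513^2/4⌋ = ⌊263169/4⌋ = 65792. The extremal graph is K_{256, 257}, which has 256·257 = 65792 edges.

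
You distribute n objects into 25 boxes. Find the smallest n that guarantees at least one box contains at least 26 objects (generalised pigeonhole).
n = (26 − 1)·25 + 1 = 626

By the generalised pigeonhole principle, to guarantee some box contains ≥ r objects we need more than (r − 1) · k objects total. Threshold: n = (r − 1) · k + 1. With r = 26 and k = 25: n = 25 · 25 + 1 = 625 + 1 = 626. For n = 625 = 25 · 25, we can put exactly 25 objects in every box, avoiding 26 in any single one — so 626 is tight.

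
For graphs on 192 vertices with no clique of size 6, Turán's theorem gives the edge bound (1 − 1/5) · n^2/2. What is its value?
Turán density bound = (4/5) · 192^2/2 = 73728/5 ≈ 14745.6

Turán's theorem: ex(n, K_{r+1}) is achieved by the complete r-partite Turán graph T(n, r) with parts as balanced as possible, and is at most (1 − 1/r) · n^2/2. For r = 5, n = 192: the density bound is (4/5) · 36864/2 = 73728/5 ≈ 14745.6. The integer-valued extremum is e(T(192, 5)) = 14745, which is strictly less than the density bound 73728/5 since 5 ∤ 192 (the parts of T(192, 5) cannot all be equal).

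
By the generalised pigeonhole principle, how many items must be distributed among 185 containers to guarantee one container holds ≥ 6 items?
n = (6 − 1)·185 + 1 = 926

By the generalised pigeonhole principle, to guarantee some box contains ≥ r objects we need more than (r − 1) · k objects total. Threshold: n = (r − 1) · k + 1. With r = 6 and k = 185: n = 5 · 185 + 1 = 925 + 1 = 926. For n = 925 = 5 · 185, we can put exactly 5 objects in every box, avoiding 6 in any single one — so 926 is tight.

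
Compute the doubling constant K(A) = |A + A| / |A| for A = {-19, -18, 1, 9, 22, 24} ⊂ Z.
K = |A + A| / |A| = 21/6 = 7/2

Enumerate A + A = {a + b : a, b ∈ A}. With |A| = 6, there are |A|^2 = 36 ordered sum pairs; collecting distinct values, A + A = {-38, -37, -36, -18, -17, -10, -9, 2, 3, 4, 5, 6, 10, 18, 23, 25, 31, 33, 44, 46, 48}, so |A + A| = 21. Thus K = 21/6 = 7/2. For comparison, the minimum possible |A + A| over all 6-element sets is 2·6 − 1 = 11 (so min K = 11/6), attained only by arithmetic progressions.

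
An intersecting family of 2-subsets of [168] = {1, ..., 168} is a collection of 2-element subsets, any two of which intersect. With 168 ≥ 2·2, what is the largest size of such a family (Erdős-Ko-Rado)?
max |F| = C(167, 1) = 167

Erdős-Ko-Rado (1961): when n ≥ 2k, max |F| = C(n−1, k−1). The bound is attained by the star {A : i ∈ A} for any fixed i ∈ [n]. Here C(168−1, 2−1) = C(167, 1) = 167.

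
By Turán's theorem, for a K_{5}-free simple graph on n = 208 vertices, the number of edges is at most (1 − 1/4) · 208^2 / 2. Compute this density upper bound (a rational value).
Turán density bound = (3/4) · 208^2/2 = 16224

Turán's theorem: ex(n, K_{r+1}) is achieved by the complete r-partite Turán graph T(n, r) with parts as balanced as possible, and is at most (1 − 1/r) · n^2/2. For r = 4, n = 208: the density bound is (3/4) · 43264/2 = 16224. Since 4 ∣ 208, the Turán graph T(208, 4) has parts of equal size 52, and its edge count e(T(208, 4)) = 16224 attains the density bound exactly.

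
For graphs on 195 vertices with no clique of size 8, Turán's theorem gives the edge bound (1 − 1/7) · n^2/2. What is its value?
Turán density bound = (6/7) · 195^2/2 = 114075/7 ≈ 16296.4286

Turán's theorem: ex(n, K_{r+1}) is achieved by the complete r-partite Turán graph T(n, r) with parts as balanced as possible, and is at most (1 − 1/r) · n^2/2. For r = 7, n = 195: the density bound is (6/7) · 38025/2 = 114075/7 ≈ 16296.4286. The integer-valued extremum is e(T(195, 7)) = 16296, which is strictly less than the density bound 114075/7 since 7 ∤ 195 (the parts of T(195, 7) cannot all be equal).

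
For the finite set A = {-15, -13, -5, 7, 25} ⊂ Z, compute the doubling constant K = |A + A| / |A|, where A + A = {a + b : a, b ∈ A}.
K = |A + A| / |A| = 15/5 = 3

Enumerate A + A = {a + b : a, b ∈ A}. With |A| = 5, there are |A|^2 = 25 ordered sum pairs; collecting distinct values, A + A = {-30, -28, -26, -20, -18, -10, -8, -6, 2, 10, 12, 14, 20, 32, 50}, so |A + A| = 15. Thus K = 15/5 = 3. For comparison, the minimum possible |A + A| over all 5-element sets is 2·5 − 1 = 9 (so min K = 9/5), attained only by arithmetic progressions.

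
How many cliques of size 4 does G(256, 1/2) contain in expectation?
E[# K_4] = C(256, 4) · (1/2)^C(4, 2) = 174792640 / 2^6 = 2731135

For each 4-subset S of vertices (there are C(256, 4) = 174792640 such S), let X_S = 1 if S induces a K_4 (all C(4, 2) = 6 edges present). Then P(X_S = 1) = (1/2)^6 = 1/64. By linearity of expectation, E[# K_4] = C(256, 4) · (1/2)^6 = 174792640 / 64 = 2731135.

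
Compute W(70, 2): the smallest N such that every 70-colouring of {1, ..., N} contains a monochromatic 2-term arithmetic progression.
W(70, 2) = 70 + 1 = 71

A 2-term AP is any pair of integers, so a monochromatic 2-AP exists iff some colour is used at least twice. With 70 colours, the colouring i ↦ i on {1, ..., 70} uses each colour once, avoiding any monochromatic pair, so W(70, 2) > 70. For {1, ..., 71}, pigeonhole forces two integers of the same colour, which form a monochromatic 2-AP. Hence W(70, 2) = 71.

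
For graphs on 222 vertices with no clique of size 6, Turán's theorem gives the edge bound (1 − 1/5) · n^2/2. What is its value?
Turán density bound = (4/5) · 222^2/2 = 98568/5 ≈ 19713.6

Turán's theorem: ex(n, K_{r+1}) is achieved by the complete r-partite Turán graph T(n, r) with parts as balanced as possible, and is at most (1 − 1/r) · n^2/2. For r = 5, n = 222: the density bound is (4/5) · 49284/2 = 98568/5 ≈ 19713.6. The integer-valued extremum is e(T(222, 5)) = 19713, which is strictly less than the density bound 98568/5 since 5 ∤ 222 (the parts of T(222, 5) cannot all be equal).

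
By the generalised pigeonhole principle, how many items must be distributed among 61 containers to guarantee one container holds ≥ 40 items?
n = (40 − 1)·61 + 1 = 2380

By the generalised pigeonhole principle, to guarantee some box contains ≥ r objects we need more than (r − 1) · k objects total. Threshold: n = (r − 1) · k + 1. With r = 40 and k = 61: n = 39 · 61 + 1 = 2379 + 1 = 2380. For n = 2379 = 39 · 61, we can put exactly 39 objects in every box, avoiding 40 in any single one — so 2380 is tight.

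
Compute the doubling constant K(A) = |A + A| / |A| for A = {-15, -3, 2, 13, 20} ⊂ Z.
K = |A + A| / |A| = 15/5 = 3

Enumerate A + A = {a + b : a, b ∈ A}. With |A| = 5, there are |A|^2 = 25 ordered sum pairs; collecting distinct values, A + A = {-30, -18, -13, -6, -2, -1, 4, 5, 10, 15, 17, 22, 26, 33, 40}, so |A + A| = 15. Thus K = 15/5 = 3. For comparison, the minimum possible |A + A| over all 5-element sets is 2·5 − 1 = 9 (so min K = 9/5), attained only by arithmetic progressions.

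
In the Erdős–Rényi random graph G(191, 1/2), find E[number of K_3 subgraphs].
E[# K_3] = C(191, 3) · (1/2)^C(3, 2) = 1143135 / 2^3 = 142891.875

For each 3-subset S of vertices (there are C(191, 3) = 1143135 such S), let X_S = 1 if S induces a K_3 (all C(3, 2) = 3 edges present). Then P(X_S = 1) = (1/2)^3 = 1/8. By linearity of expectation, E[# K_3] = C(191, 3) · (1/2)^3 = 1143135 / 8 = 142891.875.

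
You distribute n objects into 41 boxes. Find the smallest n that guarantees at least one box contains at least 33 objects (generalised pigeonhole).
n = (33 − 1)·41 + 1 = 1313

By the generalised pigeonhole principle, to guarantee some box contains ≥ r objects we need more than (r − 1) · k objects total. Threshold: n = (r − 1) · k + 1. With r = 33 and k = 41: n = 32 · 41 + 1 = 1312 + 1 = 1313. For n = 1312 = 32 · 41, we can put exactly 32 objects in every box, avoiding 33 in any single one — so 1313 is tight.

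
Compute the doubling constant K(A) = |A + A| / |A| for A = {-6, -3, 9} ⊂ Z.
K = |A + A| / |A| = 6/3 = 2

Enumerate A + A = {a + b : a, b ∈ A}. With |A| = 3, there are |A|^2 = 9 ordered sum pairs; collecting distinct values, A + A = {-12, -9, -6, 3, 6, 18}, so |A + A| = 6. Thus K = 6/3 = 2. For comparison, the minimum possible |A + A| over all 3-element sets is 2·3 − 1 = 5 (so min K = 5/3), attained only by arithmetic progressions.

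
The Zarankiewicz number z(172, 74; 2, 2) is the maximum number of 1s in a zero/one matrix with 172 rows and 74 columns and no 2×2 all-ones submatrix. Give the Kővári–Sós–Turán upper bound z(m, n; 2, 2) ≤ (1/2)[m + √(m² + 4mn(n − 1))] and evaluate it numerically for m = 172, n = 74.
z(172, 74; 2, 2) ≤ (1/2)[172 + √(172² + 4·172·74·73)] = (1/2)[172 + √3746160] = 1053.75

Kővári–Sós–Turán: let r_1, ..., r_172 be the row sums and z = Σ r_i the total number of 1s. Each pair of columns can share at most one row with both entries 1 (else a 2×2 all-ones block appears), so Σ_i C(r_i, 2) ≤ C(74, 2) = 2701. By convexity Σ_i C(r_i, 2) ≥ 172·C(z/172, 2) = z(z − 172)/(2·172), giving z² − 172z − 172·74·73 ≤ 0 and hence z ≤ (1/2)[172 + √(29584 + 4·929144)] = (1/2)[172 + √3746160] ≈ (1/2)(172 + 1935.4999) = 1053.75.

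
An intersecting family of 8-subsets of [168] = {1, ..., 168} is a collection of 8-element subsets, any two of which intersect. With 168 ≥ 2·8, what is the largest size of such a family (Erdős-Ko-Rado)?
max |F| = C(167, 7) = 632776453353

The Erdős-Ko-Rado theorem states: for n ≥ 2k, an intersecting family of k-subsets of an n-element set has size at most C(n − 1, k − 1), with equality for 'star' families {A ⊆ [n] : |A| = k, i ∈ A} (fix an element i). For n = 168, k = 8: C(167, 7) = 632776453353.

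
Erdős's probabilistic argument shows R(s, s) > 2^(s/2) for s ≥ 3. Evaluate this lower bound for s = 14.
2^(14/2) = 128; so R(14, 14) > 128

Colour each edge of K_n uniformly at random with red/blue. The expected number of monochromatic K_14 is C(n, 14) · 2 · 2^(−C(14,2)). If C(n, 14) · 2^(1 − C(14,2)) < 1, then with positive probability no monochromatic K_14 exists, so R(14, 14) > n. The standard estimate C(n, 14) ≤ n^14/14! shows this inequality holds whenever n ≤ 2^(14/2) (since 14! · 2^(C(14,2) − 1) > 2^(14^2/2) ≥ n^14). Hence R(14, 14) > 2^(14/2) = 128.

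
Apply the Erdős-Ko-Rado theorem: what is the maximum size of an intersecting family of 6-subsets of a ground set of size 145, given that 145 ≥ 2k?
max |F| = C(144, 5) = 481008528

Erdős-Ko-Rado (1961): when n ≥ 2k, max |F| = C(n−1, k−1). The bound is attained by the star {A : i ∈ A} for any fixed i ∈ [n]. Here C(145−1, 6−1) = C(144, 5) = 481008528.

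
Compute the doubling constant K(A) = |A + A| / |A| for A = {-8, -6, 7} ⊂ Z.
K = |A + A| / |A| = 6/3 = 2

Enumerate A + A = {a + b : a, b ∈ A}. With |A| = 3, there are |A|^2 = 9 ordered sum pairs; collecting distinct values, A + A = {-16, -14, -12, -1, 1, 14}, so |A + A| = 6. Thus K = 6/3 = 2. For comparison, the minimum possible |A + A| over all 3-element sets is 2·3 − 1 = 5 (so min K = 5/3), attained only by arithmetic progressions.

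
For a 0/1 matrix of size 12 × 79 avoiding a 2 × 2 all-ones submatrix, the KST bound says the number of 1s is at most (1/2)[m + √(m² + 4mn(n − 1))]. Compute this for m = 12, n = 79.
z(12, 79; 2, 2) ≤ (1/2)[12 + √(12² + 4·12·79·78)] = (1/2)[12 + √295920] = 277.9926

Kővári–Sós–Turán: let r_1, ..., r_12 be the row sums and z = Σ r_i the total number of 1s. Each pair of columns can share at most one row with both entries 1 (else a 2×2 all-ones block appears), so Σ_i C(r_i, 2) ≤ C(79, 2) = 3081. By convexity Σ_i C(r_i, 2) ≥ 12·C(z/12, 2) = z(z − 12)/(2·12), giving z² − 12z − 12·79·78 ≤ 0 and hence z ≤ (1/2)[12 + √(144 + 4·73944)] = (1/2)[12 + √295920] ≈ (1/2)(12 + 543.9853) = 277.9926.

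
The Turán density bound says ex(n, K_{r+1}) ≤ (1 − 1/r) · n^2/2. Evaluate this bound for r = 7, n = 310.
Turán density bound = (6/7) · 310^2/2 = 288300/7 ≈ 41185.7143

Turán's theorem: ex(n, K_{r+1}) is achieved by the complete r-partite Turán graph T(n, r) with parts as balanced as possible, and is at most (1 − 1/r) · n^2/2. For r = 7, n = 310: the density bound is (6/7) · 96100/2 = 288300/7 ≈ 41185.7143. The integer-valued extremum is e(T(310, 7)) = 41185, which is strictly less than the density bound 288300/7 since 7 ∤ 310 (the parts of T(310, 7) cannot all be equal).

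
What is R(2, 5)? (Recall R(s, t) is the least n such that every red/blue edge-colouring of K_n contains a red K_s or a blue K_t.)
R(2, 5) = 5

R(2, k) = k for all k ≥ 2: in a 2-colouring of K_k, either some edge is red (a red K_2) or all edges are blue (a blue K_k). And K_{4} coloured all-blue has no blue K_5, so R(2, 5) > 4. Hence R(2, 5) = 5.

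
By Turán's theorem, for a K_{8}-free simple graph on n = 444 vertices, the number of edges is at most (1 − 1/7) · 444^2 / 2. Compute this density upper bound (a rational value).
Turán density bound = (6/7) · 444^2/2 = 591408/7 ≈ 84486.8571

Turán's theorem: ex(n, K_{r+1}) is achieved by the complete r-partite Turán graph T(n, r) with parts as balanced as possible, and is at most (1 − 1/r) · n^2/2. For r = 7, n = 444: the density bound is (6/7) · 197136/2 = 591408/7 ≈ 84486.8571. The integer-valued extremum is e(T(444, 7)) = 84486, which is strictly less than the density bound 591408/7 since 7 ∤ 444 (the parts of T(444, 7) cannot all be equal).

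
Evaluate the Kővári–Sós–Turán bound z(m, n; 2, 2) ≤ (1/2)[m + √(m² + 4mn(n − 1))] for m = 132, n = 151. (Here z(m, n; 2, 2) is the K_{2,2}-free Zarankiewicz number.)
z(132, 151; 2, 2) ≤ (1/2)[132 + √(132² + 4·132·151·150)] = (1/2)[132 + √11976624] = 1796.363

Kővári–Sós–Turán: let r_1, ..., r_132 be the row sums and z = Σ r_i the total number of 1s. Each pair of columns can share at most one row with both entries 1 (else a 2×2 all-ones block appears), so Σ_i C(r_i, 2) ≤ C(151, 2) = 11325. By convexity Σ_i C(r_i, 2) ≥ 132·C(z/132, 2) = z(z − 132)/(2·132), giving z² − 132z − 132·151·150 ≤ 0 and hence z ≤ (1/2)[132 + √(17424 + 4·2989800)] = (1/2)[132 + √11976624] ≈ (1/2)(132 + 3460.7259) = 1796.363.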